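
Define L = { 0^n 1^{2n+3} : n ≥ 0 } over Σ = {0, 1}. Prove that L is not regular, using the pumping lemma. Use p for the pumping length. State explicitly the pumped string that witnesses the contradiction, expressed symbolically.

Assume L is regular. Let p be the pumping length given by the pumping lemma.
Choose w = 0^p 1^{2p+3}, which is in L with |w| = 3p+3 ≥ p.
The pumping lemma gives a decomposition w = xyz where |xy| ≤ p and |y| > 0.
Because |xy| ≤ p and w begins with p copies of 0, we have y = 0^k with 1 ≤ k ≤ p.
Pump with i = 2: xy^2z = 0^{p+k} 1^{2p+3}. For this to lie in L we would need 2p+3 = 2(p+k)+3, which forces k = 0. But k ≥ 1, so xy^2z ∉ L.
Contradiction. Therefore L is not regular.

0^{p+k} 1^{2p+3}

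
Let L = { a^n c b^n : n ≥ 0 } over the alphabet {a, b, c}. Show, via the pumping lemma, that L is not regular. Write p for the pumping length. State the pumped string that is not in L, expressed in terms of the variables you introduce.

a^{p+k} c b^p

Toward a contradiction, assume L is regular with pumping length p.
Take w = a^p c b^p ∈ L with |w| = 2p+1 ≥ p.
The pumping lemma gives a decomposition w = xyz where |xy| ≤ p and |y| > 0.
Since the first p symbols of w are all a's and |xy| ≤ p, y lies entirely in the leading a-block: y = a^k for some k with 1 ≤ k ≤ p.
Pump with i = 2: xy^2z = a^{p+k} c b^p, which would require p+k = p. But k ≥ 1, so xy^2z ∉ L.
This is a contradiction; hence L is not regular.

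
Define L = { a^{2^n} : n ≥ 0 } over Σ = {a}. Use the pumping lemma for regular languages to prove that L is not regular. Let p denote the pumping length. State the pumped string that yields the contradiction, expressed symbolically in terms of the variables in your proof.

a^{2^p+k}

Toward a contradiction, assume L is regular with pumping length p.
Take w = a^{2^p} ∈ L with |w| = 2^p ≥ p.
Write w = xyz as guaranteed by the lemma, with |xy| ≤ p and |y| ≥ 1.
Then y = a^k for some k with 1 ≤ k ≤ p.
Pump with i = 2: xy^2z = a^{2^p+k}. Since 1 ≤ k ≤ p < 2^p, we have 2^p < 2^p+k < 2^{p+1}, so 2^p+k is not a power of 2. So xy^2z ∉ L.
This contradicts the pumping lemma, so L is not regular.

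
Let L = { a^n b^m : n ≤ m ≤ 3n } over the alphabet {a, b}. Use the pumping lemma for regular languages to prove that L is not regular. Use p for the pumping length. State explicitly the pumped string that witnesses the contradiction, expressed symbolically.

Toward a contradiction, assume L is regular with pumping length p.
Take w = a^p b^p ∈ L (since p ≤ p ≤ 3p), with |w| = 2p ≥ p.
Write w = xyz as guaranteed by the lemma, with |xy| ≤ p and y is nonempty.
The first p characters of w are a's, so xy (and hence y) consists only of a's. Write y = a^k, 1 ≤ k ≤ p.
Pump with i = 2: xy^2z = a^{p+k} b^p. Now n = p+k > p = m, so the condition n ≤ m fails. Thus xy^2z ∉ L.
This is a contradiction; hence L is not regular.

a^{p+k} b^p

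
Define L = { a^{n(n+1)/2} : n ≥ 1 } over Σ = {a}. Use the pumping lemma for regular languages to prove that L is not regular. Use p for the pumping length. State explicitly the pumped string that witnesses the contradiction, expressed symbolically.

Assume L is regular; let p be its pumping constant.
Take w = a^{p(p+1)/2} ∈ L with |w| = p(p+1)/2 ≥ p.
By the pumping lemma, w = xyz with |xy| ≤ p and |y| ≥ 1.
Then y = a^k for some k with 1 ≤ k ≤ p.
Pump with i = 2: xy^2z = a^{p(p+1)/2+k}. Since 1 ≤ k ≤ p, p(p+1)/2 < p(p+1)/2+k ≤ p(p+1)/2+p < (p+1)(p+2)/2, so p(p+1)/2+k is strictly between consecutive triangular numbers. So xy^2z ∉ L.
This contradicts the pumping lemma, so L is not regular.

a^{p(p+1)/2+k}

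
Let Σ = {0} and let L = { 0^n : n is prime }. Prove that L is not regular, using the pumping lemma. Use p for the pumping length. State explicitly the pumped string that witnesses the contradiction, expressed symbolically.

Assume L is regular; let p be its pumping constant.
Let q be a prime with q ≥ p+2 (infinitely many primes exist), and take w = 0^q ∈ L with |w| = q ≥ p.
By the pumping lemma, w = xyz with |xy| ≤ p and |y| ≥ 1.
Then y = 0^k for some k with 1 ≤ k ≤ p.
Since 1 ≤ k ≤ p, |xz| = q-k. Pump with i = q+1: |xy^{q+1}z| = (q-k)+(q+1)k = q+qk = q(1+k), which is composite (both factors ≥ 2). So xy^{q+1}z = 0^{q(1+k)} ∉ L.
Contradiction. Therefore L is not regular.

0^{q(1+k)}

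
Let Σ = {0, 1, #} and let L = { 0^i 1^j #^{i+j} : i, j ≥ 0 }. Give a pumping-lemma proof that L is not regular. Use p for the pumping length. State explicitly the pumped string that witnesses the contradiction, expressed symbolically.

Assume L is regular; let p be its pumping constant.
Take w = 0^p 1^p #^{2p} ∈ L (with i=j=p, i+j=2p), |w| = 4p ≥ p.
By the pumping lemma, w = xyz with |xy| ≤ p and |y| > 0.
Since the first p symbols of w are all 0's and |xy| ≤ p, y lies entirely in the leading 0-block: y = 0^k for some k with 1 ≤ k ≤ p.
Consider xy^2z = 0^{p+k} 1^p #^{2p}. Now the 0- and 1-counts sum to 2p+k, but the #-count is 2p ≠ 2p+k. So xy^2z ∉ L.
This is a contradiction; hence L is not regular.

0^{p+k} 1^p #^{2p}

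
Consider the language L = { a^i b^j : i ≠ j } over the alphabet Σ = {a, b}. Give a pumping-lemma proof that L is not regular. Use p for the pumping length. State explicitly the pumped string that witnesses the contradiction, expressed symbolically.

a^{p+p!} b^{p+p!}

Assume L is regular; let p be its pumping constant.
Choose w = a^p b^{p+p!}. Since p ≠ p+p!, w ∈ L; and |w| ≥ p.
The pumping lemma gives a decomposition w = xyz where |xy| ≤ p and |y| ≥ 1.
Because |xy| ≤ p and w begins with p copies of a, we have y = a^k with 1 ≤ k ≤ p.
Since 1 ≤ k ≤ p, k divides p!; set t = 1 + p!/k. Then xy^t z has p + (p!/k)·k = p + p! copies of a. Now the a-count equals the b-count, so i ≠ j fails. So xy^t z = a^{p+p!} b^{p+p!} ∉ L.
This is a contradiction; hence L is not regular.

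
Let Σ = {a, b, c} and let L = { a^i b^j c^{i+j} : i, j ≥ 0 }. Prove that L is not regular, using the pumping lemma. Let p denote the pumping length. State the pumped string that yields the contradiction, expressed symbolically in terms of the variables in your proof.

Assume L is regular; let p be its pumping constant.
Take w = a^p b^p c^{2p} ∈ L (with i=j=p, i+j=2p), |w| = 4p ≥ p.
Write w = xyz as guaranteed by the lemma, with |xy| ≤ p and y is nonempty.
The first p characters of w are a's, so xy (and hence y) consists only of a's. Write y = a^k, 1 ≤ k ≤ p.
Consider xy^2z = a^{p+k} b^p c^{2p}. Now the a- and b-counts sum to 2p+k, but the c-count is 2p ≠ 2p+k. So xy^2z ∉ L.
This is a contradiction; hence L is not regular.

a^{p+k} b^p c^{2p}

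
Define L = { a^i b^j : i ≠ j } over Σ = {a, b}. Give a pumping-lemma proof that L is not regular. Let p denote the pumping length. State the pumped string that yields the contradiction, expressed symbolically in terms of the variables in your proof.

Suppose for contradiction that L is regular, and let p be the pumping length.
Choose w = a^p b^{p+p!}. Since p ≠ p+p!, w ∈ L; and |w| ≥ p.
Write w = xyz as guaranteed by the lemma, with |xy| ≤ p and |y| > 0.
The first p characters of w are a's, so xy (and hence y) consists only of a's. Write y = a^k, 1 ≤ k ≤ p.
Since 1 ≤ k ≤ p, k divides p!; set t = 1 + p!/k. Then xy^t z has p + (p!/k)·k = p + p! copies of a. Now the a-count equals the b-count, so i ≠ j fails. So xy^t z = a^{p+p!} b^{p+p!} ∉ L.
Contradiction. Therefore L is not regular.

a^{p+p!} b^{p+p!}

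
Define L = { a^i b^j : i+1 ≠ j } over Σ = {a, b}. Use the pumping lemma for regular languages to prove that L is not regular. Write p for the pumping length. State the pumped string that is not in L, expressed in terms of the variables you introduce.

a^{p+p!} b^{p+p!+1}

Assume L is regular; let p be its pumping constant.
Choose w = a^p b^{p+p!+1}. Since p ≠ (p+p!+1)-1 = p+p!, w ∈ L; and |w| ≥ p.
By the pumping lemma, w = xyz with |xy| ≤ p and |y| ≥ 1.
Since the first p symbols of w are all a's and |xy| ≤ p, y lies entirely in the leading a-block: y = a^k for some k with 1 ≤ k ≤ p.
Since 1 ≤ k ≤ p, k divides p!; set t = 1 + p!/k. Then xy^t z has p + (p!/k)·k = p + p! copies of a. Now the a-count is p+p! and (b-count)-1 = (p+p!+1)-1 = p+p!, so i+1 ≠ j fails. So xy^t z = a^{p+p!} b^{p+p!+1} ∉ L.
Contradiction. Therefore L is not regular.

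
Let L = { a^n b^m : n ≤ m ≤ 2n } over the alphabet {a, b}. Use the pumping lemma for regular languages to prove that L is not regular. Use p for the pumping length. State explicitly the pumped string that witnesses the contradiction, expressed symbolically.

a^{p+k} b^p

Toward a contradiction, assume L is regular with pumping length p.
Take w = a^p b^p ∈ L (since p ≤ p ≤ 2p), with |w| = 2p ≥ p.
The pumping lemma gives a decomposition w = xyz where |xy| ≤ p and y is nonempty.
The first p characters of w are a's, so xy (and hence y) consists only of a's. Write y = a^k, 1 ≤ k ≤ p.
Pump with i = 2: xy^2z = a^{p+k} b^p. Now n = p+k > p = m, so the condition n ≤ m fails. Thus xy^2z ∉ L.
This is a contradiction; hence L is not regular.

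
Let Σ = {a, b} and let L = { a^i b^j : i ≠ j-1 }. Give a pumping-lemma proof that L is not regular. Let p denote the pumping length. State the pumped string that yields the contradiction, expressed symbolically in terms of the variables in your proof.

Suppose for contradiction that L is regular, and let p be the pumping length.
Choose w = a^p b^{p+p!+1}. Since p ≠ (p+p!+1)-1 = p+p!, w ∈ L; and |w| ≥ p.
By the pumping lemma, w = xyz with |xy| ≤ p and y is nonempty.
Since the first p symbols of w are all a's and |xy| ≤ p, y lies entirely in the leading a-block: y = a^k for some k with 1 ≤ k ≤ p.
Since 1 ≤ k ≤ p, k divides p!; set t = 1 + p!/k. Then xy^t z has p + (p!/k)·k = p + p! copies of a. Now the a-count is p+p! and (b-count)-1 = (p+p!+1)-1 = p+p!, so i ≠ j-1 fails. So xy^t z = a^{p+p!} b^{p+p!+1} ∉ L.
This contradicts the pumping lemma, so L is not regular.

a^{p+p!} b^{p+p!+1}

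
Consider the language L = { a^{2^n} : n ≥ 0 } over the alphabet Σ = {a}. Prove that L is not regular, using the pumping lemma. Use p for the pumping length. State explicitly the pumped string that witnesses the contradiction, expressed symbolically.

a^{2^p+k}

Assume L is regular. Let p be the pumping length given by the pumping lemma.
Take w = a^{2^p} ∈ L with |w| = 2^p ≥ p.
By the pumping lemma, w = xyz with |xy| ≤ p and |y| > 0.
Then y = a^k for some k with 1 ≤ k ≤ p.
Pump with i = 2: xy^2z = a^{2^p+k}. Since 1 ≤ k ≤ p < 2^p, we have 2^p < 2^p+k < 2^{p+1}, so 2^p+k is not a power of 2. So xy^2z ∉ L.
This contradicts the pumping lemma, so L is not regular.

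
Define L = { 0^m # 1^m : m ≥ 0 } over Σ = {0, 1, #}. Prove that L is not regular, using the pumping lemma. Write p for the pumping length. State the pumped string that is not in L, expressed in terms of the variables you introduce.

Toward a contradiction, assume L is regular with pumping length p.
Take w = 0^p # 1^p ∈ L with |w| = 2p+1 ≥ p.
By the pumping lemma, w = xyz with |xy| ≤ p and |y| > 0.
Since the first p symbols of w are all 0's and |xy| ≤ p, y lies entirely in the leading 0-block: y = 0^k for some k with 1 ≤ k ≤ p.
Pump with i = 2: xy^2z = 0^{p+k} # 1^p, which would require p+k = p. But k ≥ 1, so xy^2z ∉ L.
This is a contradiction; hence L is not regular.

0^{p+k} # 1^p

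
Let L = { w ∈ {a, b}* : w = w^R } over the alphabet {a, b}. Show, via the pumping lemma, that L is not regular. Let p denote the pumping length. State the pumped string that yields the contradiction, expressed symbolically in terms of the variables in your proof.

Assume L is regular. Let p be the pumping length given by the pumping lemma.
Take w = a^p b a^p, a palindrome of length 2p+1 ≥ p.
By the pumping lemma, w = xyz with |xy| ≤ p and y is nonempty.
The first p characters of w are a's, so xy (and hence y) consists only of a's. Write y = a^k, 1 ≤ k ≤ p.
Pump with i = 2: xy^2z = a^{p+k} b a^p. Its reverse is a^p b a^{p+k}, which differs from xy^2z since k ≥ 1. So xy^2z is not a palindrome and xy^2z ∉ L.
This is a contradiction; hence L is not regular.

a^{p+k} b a^p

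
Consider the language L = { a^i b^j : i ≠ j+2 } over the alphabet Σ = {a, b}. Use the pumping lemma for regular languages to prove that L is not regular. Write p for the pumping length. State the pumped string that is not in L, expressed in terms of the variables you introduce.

a^{p+p!} b^{p+p!-2}

Assume L is regular; let p be its pumping constant.
Choose w = a^p b^{p+p!-2}. Since p ≠ (p+p!-2)+2 = p+p!, w ∈ L; and |w| ≥ p.
Write w = xyz as guaranteed by the lemma, with |xy| ≤ p and y is nonempty.
Since the first p symbols of w are all a's and |xy| ≤ p, y lies entirely in the leading a-block: y = a^k for some k with 1 ≤ k ≤ p.
Since 1 ≤ k ≤ p, k divides p!; set t = 1 + p!/k. Then xy^t z has p + (p!/k)·k = p + p! copies of a. Now the a-count is p+p! and (b-count)+2 = (p+p!-2)+2 = p+p!, so i ≠ j+2 fails. So xy^t z = a^{p+p!} b^{p+p!-2} ∉ L.
This is a contradiction; hence L is not regular.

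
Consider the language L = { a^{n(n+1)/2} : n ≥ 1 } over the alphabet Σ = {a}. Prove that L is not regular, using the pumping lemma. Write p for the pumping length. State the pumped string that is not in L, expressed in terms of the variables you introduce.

a^{p(p+1)/2+k}

Suppose for contradiction that L is regular, and let p be the pumping length.
Take w = a^{p(p+1)/2} ∈ L with |w| = p(p+1)/2 ≥ p.
The pumping lemma gives a decomposition w = xyz where |xy| ≤ p and |y| ≥ 1.
Then y = a^k for some k with 1 ≤ k ≤ p.
Pump with i = 2: xy^2z = a^{p(p+1)/2+k}. Since 1 ≤ k ≤ p, p(p+1)/2 < p(p+1)/2+k ≤ p(p+1)/2+p < (p+1)(p+2)/2, so p(p+1)/2+k is strictly between consecutive triangular numbers. So xy^2z ∉ L.
Contradiction. Therefore L is not regular.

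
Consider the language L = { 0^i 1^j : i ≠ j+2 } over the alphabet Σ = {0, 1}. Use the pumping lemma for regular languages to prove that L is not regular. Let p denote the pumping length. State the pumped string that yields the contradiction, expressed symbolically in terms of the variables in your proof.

Assume L is regular; let p be its pumping constant.
Choose w = 0^p 1^{p+p!-2}. Since p ≠ (p+p!-2)+2 = p+p!, w ∈ L; and |w| ≥ p.
The pumping lemma gives a decomposition w = xyz where |xy| ≤ p and y is nonempty.
Since the first p symbols of w are all 0's and |xy| ≤ p, y lies entirely in the leading 0-block: y = 0^k for some k with 1 ≤ k ≤ p.
Since 1 ≤ k ≤ p, k divides p!; set t = 1 + p!/k. Then xy^t z has p + (p!/k)·k = p + p! copies of 0. Now the 0-count is p+p! and (1-count)+2 = (p+p!-2)+2 = p+p!, so i ≠ j+2 fails. So xy^t z = 0^{p+p!} 1^{p+p!-2} ∉ L.
Contradiction. Therefore L is not regular.

0^{p+p!} 1^{p+p!-2}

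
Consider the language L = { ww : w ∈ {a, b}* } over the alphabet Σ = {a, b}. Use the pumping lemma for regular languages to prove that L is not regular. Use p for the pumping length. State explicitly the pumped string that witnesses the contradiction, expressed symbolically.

Toward a contradiction, assume L is regular with pumping length p.
Take w = a^p b^p a^p b^p = uu where u = a^pb^p; then w ∈ L and |w| = 4p ≥ p.
Write w = xyz as guaranteed by the lemma, with |xy| ≤ p and |y| > 0.
Since the first p symbols of w are all a's and |xy| ≤ p, y lies entirely in the leading a-block: y = a^k for some k with 1 ≤ k ≤ p.
Pump with i = 2: xy^2z = a^{p+k} b^p a^p b^p, of length 4p+k. Suppose this equals vv. The string starts with a and ends with b, so v does too; thus the boundary between the two copies of v is a b→a transition. There is exactly one such transition, at position 2p+k, so |v| = 2p+k and |vv| = 4p+2k ≠ 4p+k since k ≥ 1. So xy^2z ∉ L.
This is a contradiction; hence L is not regular.

a^{p+k} b^p a^p b^p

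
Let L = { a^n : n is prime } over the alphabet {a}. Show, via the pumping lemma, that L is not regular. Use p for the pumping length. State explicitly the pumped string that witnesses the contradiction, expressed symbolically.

a^{q(1+k)}

Assume L is regular; let p be its pumping constant.
Let q be a prime with q ≥ p+2 (infinitely many primes exist), and take w = a^q ∈ L with |w| = q ≥ p.
Write w = xyz as guaranteed by the lemma, with |xy| ≤ p and |y| > 0.
Then y = a^k for some k with 1 ≤ k ≤ p.
Since 1 ≤ k ≤ p, |xz| = q-k. Pump with i = q+1: |xy^{q+1}z| = (q-k)+(q+1)k = q+qk = q(1+k), which is composite (both factors ≥ 2). So xy^{q+1}z = a^{q(1+k)} ∉ L.
Contradiction. Therefore L is not regular.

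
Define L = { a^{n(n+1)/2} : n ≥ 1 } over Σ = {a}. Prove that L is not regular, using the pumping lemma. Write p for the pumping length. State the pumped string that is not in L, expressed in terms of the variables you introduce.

a^{p(p+1)/2+k}

Assume L is regular. Let p be the pumping length given by the pumping lemma.
Take w = a^{p(p+1)/2} ∈ L with |w| = p(p+1)/2 ≥ p.
Write w = xyz as guaranteed by the lemma, with |xy| ≤ p and |y| > 0.
Then y = a^k for some k with 1 ≤ k ≤ p.
Pump with i = 2: xy^2z = a^{p(p+1)/2+k}. Since 1 ≤ k ≤ p, p(p+1)/2 < p(p+1)/2+k ≤ p(p+1)/2+p < (p+1)(p+2)/2, so p(p+1)/2+k is strictly between consecutive triangular numbers. So xy^2z ∉ L.
This contradicts the pumping lemma, so L is not regular.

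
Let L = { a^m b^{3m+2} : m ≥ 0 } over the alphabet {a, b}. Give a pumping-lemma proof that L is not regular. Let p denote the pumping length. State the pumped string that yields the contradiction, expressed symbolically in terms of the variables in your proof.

Assume L is regular; let p be its pumping constant.
Take w = a^p b^{3p+2}. Then w ∈ L and |w| = 4p+2 ≥ p.
By the pumping lemma, w = xyz with |xy| ≤ p and y is nonempty.
The first p characters of w are a's, so xy (and hence y) consists only of a's. Write y = a^k, 1 ≤ k ≤ p.
Pump with i = 2: xy^2z = a^{p+k} b^{3p+2}. For this to lie in L we would need 3p+2 = 3(p+k)+2, which forces k = 0. But k ≥ 1, so xy^2z ∉ L.
This is a contradiction; hence L is not regular.

a^{p+k} b^{3p+2}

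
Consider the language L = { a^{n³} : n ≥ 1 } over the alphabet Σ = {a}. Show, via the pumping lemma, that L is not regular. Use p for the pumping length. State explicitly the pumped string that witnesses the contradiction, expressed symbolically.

Assume L is regular; let p be its pumping constant.
Take w = a^{p³} ∈ L with |w| = p³ ≥ p.
Write w = xyz as guaranteed by the lemma, with |xy| ≤ p and |y| > 0.
Then y = a^k for some k with 1 ≤ k ≤ p.
Pump with i = 2: xy^2z = a^{p³+k}. Since 1 ≤ k ≤ p, p³ < p³+k ≤ p³+p < p³+3p²+3p+1 = (p+1)³, so p³+k is not a perfect cube. So xy^2z ∉ L.
Contradiction. Therefore L is not regular.

a^{p³+k}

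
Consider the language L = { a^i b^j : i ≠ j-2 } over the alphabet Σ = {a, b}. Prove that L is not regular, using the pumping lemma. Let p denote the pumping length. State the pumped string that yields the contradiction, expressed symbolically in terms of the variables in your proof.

a^{p+p!} b^{p+p!+2}

Toward a contradiction, assume L is regular with pumping length p.
Choose w = a^p b^{p+p!+2}. Since p ≠ (p+p!+2)-2 = p+p!, w ∈ L; and |w| ≥ p.
Write w = xyz as guaranteed by the lemma, with |xy| ≤ p and |y| > 0.
Because |xy| ≤ p and w begins with p copies of a, we have y = a^k with 1 ≤ k ≤ p.
Since 1 ≤ k ≤ p, k divides p!; set t = 1 + p!/k. Then xy^t z has p + (p!/k)·k = p + p! copies of a. Now the a-count is p+p! and (b-count)-2 = (p+p!+2)-2 = p+p!, so i ≠ j-2 fails. So xy^t z = a^{p+p!} b^{p+p!+2} ∉ L.
Contradiction. Therefore L is not regular.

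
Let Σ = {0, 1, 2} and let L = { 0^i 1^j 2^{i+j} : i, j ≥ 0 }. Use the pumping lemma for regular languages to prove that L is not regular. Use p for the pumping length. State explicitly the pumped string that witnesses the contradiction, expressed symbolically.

Assume L is regular. Let p be the pumping length given by the pumping lemma.
Take w = 0^p 1^p 2^{2p} ∈ L (with i=j=p, i+j=2p), |w| = 4p ≥ p.
By the pumping lemma, w = xyz with |xy| ≤ p and y is nonempty.
Because |xy| ≤ p and w begins with p copies of 0, we have y = 0^k with 1 ≤ k ≤ p.
Consider xy^2z = 0^{p+k} 1^p 2^{2p}. Now the 0- and 1-counts sum to 2p+k, but the 2-count is 2p ≠ 2p+k. So xy^2z ∉ L.
Contradiction. Therefore L is not regular.

0^{p+k} 1^p 2^{2p}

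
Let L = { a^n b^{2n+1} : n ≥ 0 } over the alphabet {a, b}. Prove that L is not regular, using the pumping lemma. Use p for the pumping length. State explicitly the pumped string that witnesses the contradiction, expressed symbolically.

Toward a contradiction, assume L is regular with pumping length p.
Take w = a^p b^{2p+1}. Then w ∈ L and |w| = 3p+1 ≥ p.
Write w = xyz as guaranteed by the lemma, with |xy| ≤ p and |y| ≥ 1.
The first p characters of w are a's, so xy (and hence y) consists only of a's. Write y = a^k, 1 ≤ k ≤ p.
Pump with i = 2: xy^2z = a^{p+k} b^{2p+1}. For this to lie in L we would need 2p+1 = 2(p+k)+1, which forces k = 0. But k ≥ 1, so xy^2z ∉ L.
Contradiction. Therefore L is not regular.

a^{p+k} b^{2p+1}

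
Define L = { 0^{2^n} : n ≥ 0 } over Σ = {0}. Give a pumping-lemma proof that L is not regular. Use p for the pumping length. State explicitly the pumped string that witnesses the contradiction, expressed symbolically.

0^{2^p+k}

Toward a contradiction, assume L is regular with pumping length p.
Take w = 0^{2^p} ∈ L with |w| = 2^p ≥ p.
The pumping lemma gives a decomposition w = xyz where |xy| ≤ p and |y| ≥ 1.
Then y = 0^k for some k with 1 ≤ k ≤ p.
Pump with i = 2: xy^2z = 0^{2^p+k}. Since 1 ≤ k ≤ p < 2^p, we have 2^p < 2^p+k < 2^{p+1}, so 2^p+k is not a power of 2. So xy^2z ∉ L.
This is a contradiction; hence L is not regular.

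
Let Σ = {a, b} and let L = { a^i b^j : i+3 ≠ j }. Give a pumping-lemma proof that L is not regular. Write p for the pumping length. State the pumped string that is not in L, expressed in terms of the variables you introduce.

Assume L is regular; let p be its pumping constant.
Choose w = a^p b^{p+p!+3}. Since p ≠ (p+p!+3)-3 = p+p!, w ∈ L; and |w| ≥ p.
The pumping lemma gives a decomposition w = xyz where |xy| ≤ p and |y| ≥ 1.
Since the first p symbols of w are all a's and |xy| ≤ p, y lies entirely in the leading a-block: y = a^k for some k with 1 ≤ k ≤ p.
Since 1 ≤ k ≤ p, k divides p!; set t = 1 + p!/k. Then xy^t z has p + (p!/k)·k = p + p! copies of a. Now the a-count is p+p! and (b-count)-3 = (p+p!+3)-3 = p+p!, so i+3 ≠ j fails. So xy^t z = a^{p+p!} b^{p+p!+3} ∉ L.
This is a contradiction; hence L is not regular.

a^{p+p!} b^{p+p!+3}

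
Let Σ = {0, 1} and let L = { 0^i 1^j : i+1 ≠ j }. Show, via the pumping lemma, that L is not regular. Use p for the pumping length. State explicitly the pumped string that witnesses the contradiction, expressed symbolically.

Suppose for contradiction that L is regular, and let p be the pumping length.
Choose w = 0^p 1^{p+p!+1}. Since p ≠ (p+p!+1)-1 = p+p!, w ∈ L; and |w| ≥ p.
The pumping lemma gives a decomposition w = xyz where |xy| ≤ p and |y| > 0.
Since the first p symbols of w are all 0's and |xy| ≤ p, y lies entirely in the leading 0-block: y = 0^k for some k with 1 ≤ k ≤ p.
Since 1 ≤ k ≤ p, k divides p!; set t = 1 + p!/k. Then xy^t z has p + (p!/k)·k = p + p! copies of 0. Now the 0-count is p+p! and (1-count)-1 = (p+p!+1)-1 = p+p!, so i+1 ≠ j fails. So xy^t z = 0^{p+p!} 1^{p+p!+1} ∉ L.
Contradiction. Therefore L is not regular.

0^{p+p!} 1^{p+p!+1}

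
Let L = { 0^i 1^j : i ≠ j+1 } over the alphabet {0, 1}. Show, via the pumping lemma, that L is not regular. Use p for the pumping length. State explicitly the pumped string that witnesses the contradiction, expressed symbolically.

0^{p+p!} 1^{p+p!-1}

Assume L is regular. Let p be the pumping length given by the pumping lemma.
Choose w = 0^p 1^{p+p!-1}. Since p ≠ (p+p!-1)+1 = p+p!, w ∈ L; and |w| ≥ p.
The pumping lemma gives a decomposition w = xyz where |xy| ≤ p and |y| > 0.
Since the first p symbols of w are all 0's and |xy| ≤ p, y lies entirely in the leading 0-block: y = 0^k for some k with 1 ≤ k ≤ p.
Since 1 ≤ k ≤ p, k divides p!; set t = 1 + p!/k. Then xy^t z has p + (p!/k)·k = p + p! copies of 0. Now the 0-count is p+p! and (1-count)+1 = (p+p!-1)+1 = p+p!, so i ≠ j+1 fails. So xy^t z = 0^{p+p!} 1^{p+p!-1} ∉ L.
This contradicts the pumping lemma, so L is not regular.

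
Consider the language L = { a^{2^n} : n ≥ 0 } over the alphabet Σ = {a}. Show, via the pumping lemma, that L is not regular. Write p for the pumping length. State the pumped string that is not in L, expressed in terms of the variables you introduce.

Toward a contradiction, assume L is regular with pumping length p.
Take w = a^{2^p} ∈ L with |w| = 2^p ≥ p.
By the pumping lemma, w = xyz with |xy| ≤ p and |y| > 0.
Then y = a^k for some k with 1 ≤ k ≤ p.
Pump with i = 2: xy^2z = a^{2^p+k}. Since 1 ≤ k ≤ p < 2^p, we have 2^p < 2^p+k < 2^{p+1}, so 2^p+k is not a power of 2. So xy^2z ∉ L.
This contradicts the pumping lemma, so L is not regular.

a^{2^p+k}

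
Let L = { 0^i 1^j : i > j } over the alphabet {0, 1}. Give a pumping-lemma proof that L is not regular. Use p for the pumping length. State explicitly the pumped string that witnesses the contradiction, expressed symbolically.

Toward a contradiction, assume L is regular with pumping length p.
Choose w = 0^{p+1} 1^p ∈ L, with |w| = 2p+1 ≥ p.
The pumping lemma gives a decomposition w = xyz where |xy| ≤ p and |y| ≥ 1.
Because |xy| ≤ p and w begins with p copies of 0, we have y = 0^k with 1 ≤ k ≤ p.
Consider xy^0z = xz = 0^{p+1-k} 1^p. Since k ≥ 1, the 0-count p+1-k is at most p, so i > j fails; thus xz ∉ L.
This is a contradiction; hence L is not regular.

0^{p+1-k} 1^p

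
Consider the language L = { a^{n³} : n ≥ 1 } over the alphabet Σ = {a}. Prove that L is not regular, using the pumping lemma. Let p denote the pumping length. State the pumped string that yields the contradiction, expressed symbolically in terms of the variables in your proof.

Suppose for contradiction that L is regular, and let p be the pumping length.
Take w = a^{p³} ∈ L with |w| = p³ ≥ p.
By the pumping lemma, w = xyz with |xy| ≤ p and |y| > 0.
Then y = a^k for some k with 1 ≤ k ≤ p.
Pump with i = 2: xy^2z = a^{p³+k}. Since 1 ≤ k ≤ p, p³ < p³+k ≤ p³+p < p³+3p²+3p+1 = (p+1)³, so p³+k is not a perfect cube. So xy^2z ∉ L.
This is a contradiction; hence L is not regular.

a^{p³+k}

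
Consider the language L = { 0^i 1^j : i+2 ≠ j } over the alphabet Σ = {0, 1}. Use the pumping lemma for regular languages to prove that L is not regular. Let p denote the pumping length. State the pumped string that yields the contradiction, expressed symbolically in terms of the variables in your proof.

0^{p+p!} 1^{p+p!+2}

Suppose for contradiction that L is regular, and let p be the pumping length.
Choose w = 0^p 1^{p+p!+2}. Since p ≠ (p+p!+2)-2 = p+p!, w ∈ L; and |w| ≥ p.
The pumping lemma gives a decomposition w = xyz where |xy| ≤ p and |y| > 0.
The first p characters of w are 0's, so xy (and hence y) consists only of 0's. Write y = 0^k, 1 ≤ k ≤ p.
Since 1 ≤ k ≤ p, k divides p!; set t = 1 + p!/k. Then xy^t z has p + (p!/k)·k = p + p! copies of 0. Now the 0-count is p+p! and (1-count)-2 = (p+p!+2)-2 = p+p!, so i+2 ≠ j fails. So xy^t z = 0^{p+p!} 1^{p+p!+2} ∉ L.
This is a contradiction; hence L is not regular.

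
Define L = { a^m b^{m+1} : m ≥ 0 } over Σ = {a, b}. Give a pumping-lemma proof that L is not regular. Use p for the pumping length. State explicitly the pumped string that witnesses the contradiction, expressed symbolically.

Assume L is regular; let p be its pumping constant.
Take w = a^p b^{p+1}. Then w ∈ L and |w| = 2p+1 ≥ p.
The pumping lemma gives a decomposition w = xyz where |xy| ≤ p and |y| > 0.
The first p characters of w are a's, so xy (and hence y) consists only of a's. Write y = a^k, 1 ≤ k ≤ p.
Pump with i = 2: xy^2z = a^{p+k} b^{p+1}. For this to lie in L we would need p+1 = (p+k)+1, which forces k = 0. But k ≥ 1, so xy^2z ∉ L.
Contradiction. Therefore L is not regular.

a^{p+k} b^{p+1}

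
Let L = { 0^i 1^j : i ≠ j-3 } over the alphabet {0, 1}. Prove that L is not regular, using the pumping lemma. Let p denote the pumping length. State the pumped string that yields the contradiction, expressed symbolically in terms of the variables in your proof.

Assume L is regular. Let p be the pumping length given by the pumping lemma.
Choose w = 0^p 1^{p+p!+3}. Since p ≠ (p+p!+3)-3 = p+p!, w ∈ L; and |w| ≥ p.
The pumping lemma gives a decomposition w = xyz where |xy| ≤ p and y is nonempty.
Since the first p symbols of w are all 0's and |xy| ≤ p, y lies entirely in the leading 0-block: y = 0^k for some k with 1 ≤ k ≤ p.
Since 1 ≤ k ≤ p, k divides p!; set t = 1 + p!/k. Then xy^t z has p + (p!/k)·k = p + p! copies of 0. Now the 0-count is p+p! and (1-count)-3 = (p+p!+3)-3 = p+p!, so i ≠ j-3 fails. So xy^t z = 0^{p+p!} 1^{p+p!+3} ∉ L.
This contradicts the pumping lemma, so L is not regular.

0^{p+p!} 1^{p+p!+3}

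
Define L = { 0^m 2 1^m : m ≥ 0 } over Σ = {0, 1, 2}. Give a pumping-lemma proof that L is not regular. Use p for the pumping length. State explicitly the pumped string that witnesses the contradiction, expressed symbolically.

Toward a contradiction, assume L is regular with pumping length p.
Take w = 0^p 2 1^p ∈ L with |w| = 2p+1 ≥ p.
By the pumping lemma, w = xyz with |xy| ≤ p and |y| ≥ 1.
The first p characters of w are 0's, so xy (and hence y) consists only of 0's. Write y = 0^k, 1 ≤ k ≤ p.
Pump with i = 2: xy^2z = 0^{p+k} 2 1^p, which would require p+k = p. But k ≥ 1, so xy^2z ∉ L.
Contradiction. Therefore L is not regular.

0^{p+k} 2 1^p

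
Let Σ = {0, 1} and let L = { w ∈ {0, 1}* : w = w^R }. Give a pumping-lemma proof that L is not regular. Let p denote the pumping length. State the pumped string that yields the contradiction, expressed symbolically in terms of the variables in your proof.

Assume L is regular; let p be its pumping constant.
Take w = 0^p 1 0^p, a palindrome of length 2p+1 ≥ p.
Write w = xyz as guaranteed by the lemma, with |xy| ≤ p and |y| ≥ 1.
Because |xy| ≤ p and w begins with p copies of 0, we have y = 0^k with 1 ≤ k ≤ p.
Pump with i = 2: xy^2z = 0^{p+k} 1 0^p. Its reverse is 0^p 1 0^{p+k}, which differs from xy^2z since k ≥ 1. So xy^2z is not a palindrome and xy^2z ∉ L.
This contradicts the pumping lemma, so L is not regular.

0^{p+k} 1 0^p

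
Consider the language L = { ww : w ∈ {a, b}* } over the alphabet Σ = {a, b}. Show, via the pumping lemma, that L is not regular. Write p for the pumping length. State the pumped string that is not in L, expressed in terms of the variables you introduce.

a^{p+k} b^p a^p b^p

Assume L is regular. Let p be the pumping length given by the pumping lemma.
Take w = a^p b^p a^p b^p = uu where u = a^pb^p; then w ∈ L and |w| = 4p ≥ p.
The pumping lemma gives a decomposition w = xyz where |xy| ≤ p and |y| > 0.
Because |xy| ≤ p and w begins with p copies of a, we have y = a^k with 1 ≤ k ≤ p.
Pump with i = 2: xy^2z = a^{p+k} b^p a^p b^p, of length 4p+k. Suppose this equals vv. The string starts with a and ends with b, so v does too; thus the boundary between the two copies of v is a b→a transition. There is exactly one such transition, at position 2p+k, so |v| = 2p+k and |vv| = 4p+2k ≠ 4p+k since k ≥ 1. So xy^2z ∉ L.
This is a contradiction; hence L is not regular.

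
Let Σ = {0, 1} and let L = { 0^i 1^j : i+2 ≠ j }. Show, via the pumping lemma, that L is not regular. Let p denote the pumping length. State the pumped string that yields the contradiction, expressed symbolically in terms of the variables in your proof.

Suppose for contradiction that L is regular, and let p be the pumping length.
Choose w = 0^p 1^{p+p!+2}. Since p ≠ (p+p!+2)-2 = p+p!, w ∈ L; and |w| ≥ p.
Write w = xyz as guaranteed by the lemma, with |xy| ≤ p and |y| > 0.
Because |xy| ≤ p and w begins with p copies of 0, we have y = 0^k with 1 ≤ k ≤ p.
Since 1 ≤ k ≤ p, k divides p!; set t = 1 + p!/k. Then xy^t z has p + (p!/k)·k = p + p! copies of 0. Now the 0-count is p+p! and (1-count)-2 = (p+p!+2)-2 = p+p!, so i+2 ≠ j fails. So xy^t z = 0^{p+p!} 1^{p+p!+2} ∉ L.
Contradiction. Therefore L is not regular.

0^{p+p!} 1^{p+p!+2}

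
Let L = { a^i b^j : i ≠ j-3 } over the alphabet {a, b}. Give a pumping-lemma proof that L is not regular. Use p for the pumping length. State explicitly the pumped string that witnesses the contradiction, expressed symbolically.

a^{p+p!} b^{p+p!+3}

Toward a contradiction, assume L is regular with pumping length p.
Choose w = a^p b^{p+p!+3}. Since p ≠ (p+p!+3)-3 = p+p!, w ∈ L; and |w| ≥ p.
The pumping lemma gives a decomposition w = xyz where |xy| ≤ p and y is nonempty.
Since the first p symbols of w are all a's and |xy| ≤ p, y lies entirely in the leading a-block: y = a^k for some k with 1 ≤ k ≤ p.
Since 1 ≤ k ≤ p, k divides p!; set t = 1 + p!/k. Then xy^t z has p + (p!/k)·k = p + p! copies of a. Now the a-count is p+p! and (b-count)-3 = (p+p!+3)-3 = p+p!, so i ≠ j-3 fails. So xy^t z = a^{p+p!} b^{p+p!+3} ∉ L.
This contradicts the pumping lemma, so L is not regular.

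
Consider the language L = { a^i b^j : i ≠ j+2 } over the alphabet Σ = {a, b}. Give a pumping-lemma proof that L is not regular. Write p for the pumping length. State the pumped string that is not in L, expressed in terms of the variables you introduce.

Assume L is regular. Let p be the pumping length given by the pumping lemma.
Choose w = a^p b^{p+p!-2}. Since p ≠ (p+p!-2)+2 = p+p!, w ∈ L; and |w| ≥ p.
The pumping lemma gives a decomposition w = xyz where |xy| ≤ p and |y| ≥ 1.
Because |xy| ≤ p and w begins with p copies of a, we have y = a^k with 1 ≤ k ≤ p.
Since 1 ≤ k ≤ p, k divides p!; set t = 1 + p!/k. Then xy^t z has p + (p!/k)·k = p + p! copies of a. Now the a-count is p+p! and (b-count)+2 = (p+p!-2)+2 = p+p!, so i ≠ j+2 fails. So xy^t z = a^{p+p!} b^{p+p!-2} ∉ L.
This is a contradiction; hence L is not regular.

a^{p+p!} b^{p+p!-2}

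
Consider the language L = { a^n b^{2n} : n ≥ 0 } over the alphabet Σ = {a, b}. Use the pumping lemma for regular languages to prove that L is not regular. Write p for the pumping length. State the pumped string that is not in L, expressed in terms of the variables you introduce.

a^{p+k} b^{2p}

Toward a contradiction, assume L is regular with pumping length p.
Choose w = a^p b^{2p}, which is in L with |w| = 3p ≥ p.
By the pumping lemma, w = xyz with |xy| ≤ p and y is nonempty.
Since the first p symbols of w are all a's and |xy| ≤ p, y lies entirely in the leading a-block: y = a^k for some k with 1 ≤ k ≤ p.
Pump with i = 2: xy^2z = a^{p+k} b^{2p}. For this to lie in L we would need 2p = 2(p+k), which forces k = 0. But k ≥ 1, so xy^2z ∉ L.
This contradicts the pumping lemma, so L is not regular.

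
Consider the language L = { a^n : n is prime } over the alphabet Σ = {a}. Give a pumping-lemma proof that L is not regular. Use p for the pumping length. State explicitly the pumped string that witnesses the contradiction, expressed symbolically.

Assume L is regular; let p be its pumping constant.
Let q be a prime with q ≥ p+2 (infinitely many primes exist), and take w = a^q ∈ L with |w| = q ≥ p.
Write w = xyz as guaranteed by the lemma, with |xy| ≤ p and y is nonempty.
Then y = a^k for some k with 1 ≤ k ≤ p.
Since 1 ≤ k ≤ p, |xz| = q-k. Pump with i = q+1: |xy^{q+1}z| = (q-k)+(q+1)k = q+qk = q(1+k), which is composite (both factors ≥ 2). So xy^{q+1}z = a^{q(1+k)} ∉ L.
This contradicts the pumping lemma, so L is not regular.

a^{q(1+k)}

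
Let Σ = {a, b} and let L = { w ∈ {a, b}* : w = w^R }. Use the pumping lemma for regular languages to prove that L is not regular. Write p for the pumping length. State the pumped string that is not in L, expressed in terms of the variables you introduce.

a^{p+k} b a^p

Suppose for contradiction that L is regular, and let p be the pumping length.
Take w = a^p b a^p, a palindrome of length 2p+1 ≥ p.
Write w = xyz as guaranteed by the lemma, with |xy| ≤ p and |y| ≥ 1.
Because |xy| ≤ p and w begins with p copies of a, we have y = a^k with 1 ≤ k ≤ p.
Pump with i = 2: xy^2z = a^{p+k} b a^p. Its reverse is a^p b a^{p+k}, which differs from xy^2z since k ≥ 1. So xy^2z is not a palindrome and xy^2z ∉ L.
Contradiction. Therefore L is not regular.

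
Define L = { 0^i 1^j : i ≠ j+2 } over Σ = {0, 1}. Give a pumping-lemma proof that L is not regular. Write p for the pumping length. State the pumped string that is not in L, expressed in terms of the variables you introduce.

Toward a contradiction, assume L is regular with pumping length p.
Choose w = 0^p 1^{p+p!-2}. Since p ≠ (p+p!-2)+2 = p+p!, w ∈ L; and |w| ≥ p.
The pumping lemma gives a decomposition w = xyz where |xy| ≤ p and y is nonempty.
Because |xy| ≤ p and w begins with p copies of 0, we have y = 0^k with 1 ≤ k ≤ p.
Since 1 ≤ k ≤ p, k divides p!; set t = 1 + p!/k. Then xy^t z has p + (p!/k)·k = p + p! copies of 0. Now the 0-count is p+p! and (1-count)+2 = (p+p!-2)+2 = p+p!, so i ≠ j+2 fails. So xy^t z = 0^{p+p!} 1^{p+p!-2} ∉ L.
Contradiction. Therefore L is not regular.

0^{p+p!} 1^{p+p!-2}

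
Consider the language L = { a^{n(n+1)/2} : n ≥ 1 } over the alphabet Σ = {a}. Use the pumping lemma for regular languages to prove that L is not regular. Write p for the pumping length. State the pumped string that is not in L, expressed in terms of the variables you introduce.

Toward a contradiction, assume L is regular with pumping length p.
Take w = a^{p(p+1)/2} ∈ L with |w| = p(p+1)/2 ≥ p.
The pumping lemma gives a decomposition w = xyz where |xy| ≤ p and |y| > 0.
Then y = a^k for some k with 1 ≤ k ≤ p.
Pump with i = 2: xy^2z = a^{p(p+1)/2+k}. Since 1 ≤ k ≤ p, p(p+1)/2 < p(p+1)/2+k ≤ p(p+1)/2+p < (p+1)(p+2)/2, so p(p+1)/2+k is strictly between consecutive triangular numbers. So xy^2z ∉ L.
This contradicts the pumping lemma, so L is not regular.

a^{p(p+1)/2+k}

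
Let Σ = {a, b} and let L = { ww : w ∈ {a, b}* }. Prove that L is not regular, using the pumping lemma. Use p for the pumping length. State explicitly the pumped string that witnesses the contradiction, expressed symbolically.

a^{p+k} b^p a^p b^p

Suppose for contradiction that L is regular, and let p be the pumping length.
Take w = a^p b^p a^p b^p = uu where u = a^pb^p; then w ∈ L and |w| = 4p ≥ p.
The pumping lemma gives a decomposition w = xyz where |xy| ≤ p and |y| ≥ 1.
The first p characters of w are a's, so xy (and hence y) consists only of a's. Write y = a^k, 1 ≤ k ≤ p.
Pump with i = 2: xy^2z = a^{p+k} b^p a^p b^p, of length 4p+k. Suppose this equals vv. The string starts with a and ends with b, so v does too; thus the boundary between the two copies of v is a b→a transition. There is exactly one such transition, at position 2p+k, so |v| = 2p+k and |vv| = 4p+2k ≠ 4p+k since k ≥ 1. So xy^2z ∉ L.
This is a contradiction; hence L is not regular.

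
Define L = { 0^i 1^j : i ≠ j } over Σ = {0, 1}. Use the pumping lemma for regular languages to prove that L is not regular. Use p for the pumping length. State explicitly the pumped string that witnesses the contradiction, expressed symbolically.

0^{p+p!} 1^{p+p!}

Suppose for contradiction that L is regular, and let p be the pumping length.
Choose w = 0^p 1^{p+p!}. Since p ≠ p+p!, w ∈ L; and |w| ≥ p.
The pumping lemma gives a decomposition w = xyz where |xy| ≤ p and |y| ≥ 1.
Since the first p symbols of w are all 0's and |xy| ≤ p, y lies entirely in the leading 0-block: y = 0^k for some k with 1 ≤ k ≤ p.
Since 1 ≤ k ≤ p, k divides p!; set t = 1 + p!/k. Then xy^t z has p + (p!/k)·k = p + p! copies of 0. Now the 0-count equals the 1-count, so i ≠ j fails. So xy^t z = 0^{p+p!} 1^{p+p!} ∉ L.
Contradiction. Therefore L is not regular.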